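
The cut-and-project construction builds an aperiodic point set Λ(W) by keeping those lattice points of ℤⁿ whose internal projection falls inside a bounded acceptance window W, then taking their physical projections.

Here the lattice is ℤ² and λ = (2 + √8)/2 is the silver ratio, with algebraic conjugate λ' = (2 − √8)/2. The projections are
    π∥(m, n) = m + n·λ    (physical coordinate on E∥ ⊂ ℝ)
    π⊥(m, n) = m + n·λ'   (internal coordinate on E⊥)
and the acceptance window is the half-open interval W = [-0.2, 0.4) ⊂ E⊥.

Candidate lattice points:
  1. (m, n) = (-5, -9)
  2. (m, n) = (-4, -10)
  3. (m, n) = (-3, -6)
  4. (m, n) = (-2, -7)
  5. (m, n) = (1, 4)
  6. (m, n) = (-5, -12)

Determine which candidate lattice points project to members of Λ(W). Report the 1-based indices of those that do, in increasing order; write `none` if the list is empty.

Compute λ' = (2−√8)/2 = -0.41421, so π⊥(m,n) = m -0.41421·n.
[1] lift (-5,-9): star map gives -1.27208; window check -0.2 ≤ -1.27208 < 0.4 is false → out
[2] lift (-4,-10): star map gives 0.14214; window check -0.2 ≤ 0.14214 < 0.4 is true → IN Λ
[3] lift (-3,-6): star map gives -0.51472; window check -0.2 ≤ -0.51472 < 0.4 is false → out
[4] lift (-2,-7): star map gives 0.89949; window check -0.2 ≤ 0.89949 < 0.4 is false → out
[5] lift (1,4): star map gives -0.65685; window check -0.2 ≤ -0.65685 < 0.4 is false → out
[6] lift (-5,-12): star map gives -0.02944; window check -0.2 ≤ -0.02944 < 0.4 is true → IN Λ

2, 6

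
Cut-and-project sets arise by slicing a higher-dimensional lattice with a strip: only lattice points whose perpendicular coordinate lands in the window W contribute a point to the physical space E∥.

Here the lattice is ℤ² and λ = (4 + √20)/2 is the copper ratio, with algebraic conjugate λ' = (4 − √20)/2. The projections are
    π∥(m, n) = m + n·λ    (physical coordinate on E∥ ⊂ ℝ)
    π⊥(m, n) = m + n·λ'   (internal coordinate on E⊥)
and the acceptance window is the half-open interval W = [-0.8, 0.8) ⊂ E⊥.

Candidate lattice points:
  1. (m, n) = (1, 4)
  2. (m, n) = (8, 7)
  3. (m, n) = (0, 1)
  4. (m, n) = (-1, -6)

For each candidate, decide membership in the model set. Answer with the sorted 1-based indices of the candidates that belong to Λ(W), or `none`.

1, 3, 4

λ' = (4−√20)/2 ≈ -0.236068.
[1] lift (1,4): star map gives 0.055728; window check -0.8 ≤ 0.055728 < 0.8 is true → IN Λ
[2] lift (8,7): star map gives 6.347524; window check -0.8 ≤ 6.347524 < 0.8 is false → out
[3] lift (0,1): star map gives -0.236068; window check -0.8 ≤ -0.236068 < 0.8 is true → IN Λ
[4] lift (-1,-6): star map gives 0.416408; window check -0.8 ≤ 0.416408 < 0.8 is true → IN Λ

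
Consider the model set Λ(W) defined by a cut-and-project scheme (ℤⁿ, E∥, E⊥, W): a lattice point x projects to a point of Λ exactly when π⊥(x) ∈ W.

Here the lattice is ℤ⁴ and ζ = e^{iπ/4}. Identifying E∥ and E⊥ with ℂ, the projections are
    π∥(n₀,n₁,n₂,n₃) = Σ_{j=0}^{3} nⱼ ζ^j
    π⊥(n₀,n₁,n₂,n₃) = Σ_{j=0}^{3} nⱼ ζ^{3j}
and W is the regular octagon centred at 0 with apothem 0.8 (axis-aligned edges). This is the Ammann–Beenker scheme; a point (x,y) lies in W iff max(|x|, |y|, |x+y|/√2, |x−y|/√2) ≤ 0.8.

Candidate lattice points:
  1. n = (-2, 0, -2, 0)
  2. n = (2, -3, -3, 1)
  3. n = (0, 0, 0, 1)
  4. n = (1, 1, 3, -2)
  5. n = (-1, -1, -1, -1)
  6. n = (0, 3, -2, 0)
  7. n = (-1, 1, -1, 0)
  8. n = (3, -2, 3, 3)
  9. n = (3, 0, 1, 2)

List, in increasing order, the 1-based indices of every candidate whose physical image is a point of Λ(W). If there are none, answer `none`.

none

π⊥(n) = n₀ + n₁ζ³ + n₂ζ⁶ + n₃ζ⁹ where ζ = e^{iπ/4}.
candidate 1: n = (-2, 0, -2, 0) → π⊥ ≈ (-2.0000, +2.0000); max(|x|,|y|,|x±y|/√2) = 2.8284 > 0.8 ⇒ ∉ W
candidate 2: n = (2, -3, -3, 1) → π⊥ ≈ (+4.8284, +1.5858); max(|x|,|y|,|x±y|/√2) = 4.8284 > 0.8 ⇒ ∉ W
candidate 3: n = (0, 0, 0, 1) → π⊥ ≈ (+0.7071, +0.7071); max(|x|,|y|,|x±y|/√2) = 1.0000 > 0.8 ⇒ ∉ W
candidate 4: n = (1, 1, 3, -2) → π⊥ ≈ (-1.1213, -3.7071); max(|x|,|y|,|x±y|/√2) = 3.7071 > 0.8 ⇒ ∉ W
candidate 5: n = (-1, -1, -1, -1) → π⊥ ≈ (-1.0000, -0.4142); max(|x|,|y|,|x±y|/√2) = 1.0000 > 0.8 ⇒ ∉ W
candidate 6: n = (0, 3, -2, 0) → π⊥ ≈ (-2.1213, +4.1213); max(|x|,|y|,|x±y|/√2) = 4.4142 > 0.8 ⇒ ∉ W
candidate 7: n = (-1, 1, -1, 0) → π⊥ ≈ (-1.7071, +1.7071); max(|x|,|y|,|x±y|/√2) = 2.4142 > 0.8 ⇒ ∉ W
candidate 8: n = (3, -2, 3, 3) → π⊥ ≈ (+6.5355, -2.2929); max(|x|,|y|,|x±y|/√2) = 6.5355 > 0.8 ⇒ ∉ W
candidate 9: n = (3, 0, 1, 2) → π⊥ ≈ (+4.4142, +0.4142); max(|x|,|y|,|x±y|/√2) = 4.4142 > 0.8 ⇒ ∉ W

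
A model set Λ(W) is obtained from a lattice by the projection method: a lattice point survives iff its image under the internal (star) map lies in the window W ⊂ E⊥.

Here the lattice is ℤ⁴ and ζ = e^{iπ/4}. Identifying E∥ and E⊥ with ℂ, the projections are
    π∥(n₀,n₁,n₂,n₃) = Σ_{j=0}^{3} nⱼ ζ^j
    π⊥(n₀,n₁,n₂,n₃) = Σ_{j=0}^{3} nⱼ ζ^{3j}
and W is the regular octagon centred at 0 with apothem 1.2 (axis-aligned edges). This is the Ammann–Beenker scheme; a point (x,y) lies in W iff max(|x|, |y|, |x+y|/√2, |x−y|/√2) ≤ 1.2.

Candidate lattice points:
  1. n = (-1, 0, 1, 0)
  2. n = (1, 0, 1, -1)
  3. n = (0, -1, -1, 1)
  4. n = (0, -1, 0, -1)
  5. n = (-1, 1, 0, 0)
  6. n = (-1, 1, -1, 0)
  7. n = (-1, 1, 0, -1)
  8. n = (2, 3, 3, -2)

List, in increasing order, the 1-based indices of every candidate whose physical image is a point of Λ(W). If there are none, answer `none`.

none

Internal map: ζ^{3j} for j=0..3 gives (1,0), (−√2/2,√2/2), (0,−1), (√2/2,√2/2).
#1 (-1, 0, 1, 0): internal (-1.00000, -1.00000); octagon support 1.41421 vs apothem 1.2 → ∉ W
#2 (1, 0, 1, -1): internal (0.29289, -1.70711); octagon support 1.70711 vs apothem 1.2 → ∉ W
#3 (0, -1, -1, 1): internal (1.41421, 1.00000); octagon support 1.70711 vs apothem 1.2 → ∉ W
#4 (0, -1, 0, -1): internal (0.00000, -1.41421); octagon support 1.41421 vs apothem 1.2 → ∉ W
#5 (-1, 1, 0, 0): internal (-1.70711, 0.70711); octagon support 1.70711 vs apothem 1.2 → ∉ W
#6 (-1, 1, -1, 0): internal (-1.70711, 1.70711); octagon support 2.41421 vs apothem 1.2 → ∉ W
#7 (-1, 1, 0, -1): internal (-2.41421, 0.00000); octagon support 2.41421 vs apothem 1.2 → ∉ W
#8 (2, 3, 3, -2): internal (-1.53553, -2.29289); octagon support 2.70711 vs apothem 1.2 → ∉ W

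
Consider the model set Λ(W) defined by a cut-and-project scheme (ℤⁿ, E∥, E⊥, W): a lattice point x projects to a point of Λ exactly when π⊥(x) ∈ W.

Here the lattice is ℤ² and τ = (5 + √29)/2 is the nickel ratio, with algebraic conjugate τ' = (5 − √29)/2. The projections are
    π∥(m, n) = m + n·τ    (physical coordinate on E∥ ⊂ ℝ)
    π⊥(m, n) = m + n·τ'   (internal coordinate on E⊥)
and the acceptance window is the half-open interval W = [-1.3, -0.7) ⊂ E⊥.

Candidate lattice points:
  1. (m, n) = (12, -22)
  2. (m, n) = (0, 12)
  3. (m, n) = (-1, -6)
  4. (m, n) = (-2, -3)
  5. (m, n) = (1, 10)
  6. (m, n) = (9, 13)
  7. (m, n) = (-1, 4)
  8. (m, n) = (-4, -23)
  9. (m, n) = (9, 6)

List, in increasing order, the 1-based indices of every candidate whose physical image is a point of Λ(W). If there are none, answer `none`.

τ' = (5−√29)/2 ≈ -0.19258.
candidate 1: (m,n)=(12,-22) → π∥ = 12-22·τ ≈ -102.23681, π⊥ = 12-22·τ' ≈ 16.23681 ∉ [-1.3, -0.7) ⇒ out
candidate 2: (m,n)=(0,12) → π∥ = 0+12·τ ≈ 62.31099, π⊥ = 0+12·τ' ≈ -2.31099 ∉ [-1.3, -0.7) ⇒ out
candidate 3: (m,n)=(-1,-6) → π∥ = -1-6·τ ≈ -32.15549, π⊥ = -1-6·τ' ≈ 0.15549 ∉ [-1.3, -0.7) ⇒ out
candidate 4: (m,n)=(-2,-3) → π∥ = -2-3·τ ≈ -17.57775, π⊥ = -2-3·τ' ≈ -1.42225 ∉ [-1.3, -0.7) ⇒ out
candidate 5: (m,n)=(1,10) → π∥ = 1+10·τ ≈ 52.92582, π⊥ = 1+10·τ' ≈ -0.92582 ∈ [-1.3, -0.7) ⇒ IN Λ
candidate 6: (m,n)=(9,13) → π∥ = 9+13·τ ≈ 76.50357, π⊥ = 9+13·τ' ≈ 6.49643 ∉ [-1.3, -0.7) ⇒ out
candidate 7: (m,n)=(-1,4) → π∥ = -1+4·τ ≈ 19.77033, π⊥ = -1+4·τ' ≈ -1.77033 ∉ [-1.3, -0.7) ⇒ out
candidate 8: (m,n)=(-4,-23) → π∥ = -4-23·τ ≈ -123.42940, π⊥ = -4-23·τ' ≈ 0.42940 ∉ [-1.3, -0.7) ⇒ out
candidate 9: (m,n)=(9,6) → π∥ = 9+6·τ ≈ 40.15549, π⊥ = 9+6·τ' ≈ 7.84451 ∉ [-1.3, -0.7) ⇒ out

5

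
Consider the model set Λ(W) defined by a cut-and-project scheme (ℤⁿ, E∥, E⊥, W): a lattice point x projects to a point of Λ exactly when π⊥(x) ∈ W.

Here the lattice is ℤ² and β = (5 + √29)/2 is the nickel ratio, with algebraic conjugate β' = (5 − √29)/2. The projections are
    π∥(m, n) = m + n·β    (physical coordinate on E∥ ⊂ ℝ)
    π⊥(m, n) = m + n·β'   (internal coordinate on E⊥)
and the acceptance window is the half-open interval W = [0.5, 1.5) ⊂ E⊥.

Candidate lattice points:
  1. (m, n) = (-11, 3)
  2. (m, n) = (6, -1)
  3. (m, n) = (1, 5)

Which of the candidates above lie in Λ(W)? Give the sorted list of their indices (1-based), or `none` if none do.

none

Compute β' = (5−√29)/2 = -0.192582, so π⊥(m,n) = m -0.192582·n.
#1 (-11,3): internal coord -11 + (3)·β' = -11.577747; -11.577747 ∉ [0.5, 1.5) → out
#2 (6,-1): internal coord 6 + (-1)·β' = +6.192582; +6.192582 ∉ [0.5, 1.5) → out
#3 (1,5): internal coord 1 + (5)·β' = +0.037088; +0.037088 ∉ [0.5, 1.5) → out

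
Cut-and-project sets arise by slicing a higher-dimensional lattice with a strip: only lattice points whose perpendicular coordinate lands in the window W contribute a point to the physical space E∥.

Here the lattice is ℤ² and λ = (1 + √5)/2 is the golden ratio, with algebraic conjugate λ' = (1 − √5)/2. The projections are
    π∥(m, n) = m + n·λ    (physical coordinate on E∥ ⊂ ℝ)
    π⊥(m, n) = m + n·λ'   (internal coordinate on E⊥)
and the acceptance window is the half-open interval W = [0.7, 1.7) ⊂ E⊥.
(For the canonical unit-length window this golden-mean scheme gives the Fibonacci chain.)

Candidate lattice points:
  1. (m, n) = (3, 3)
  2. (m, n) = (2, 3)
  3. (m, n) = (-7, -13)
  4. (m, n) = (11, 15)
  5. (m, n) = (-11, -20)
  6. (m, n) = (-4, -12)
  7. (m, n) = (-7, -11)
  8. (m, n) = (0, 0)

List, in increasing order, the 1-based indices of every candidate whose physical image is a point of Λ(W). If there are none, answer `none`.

Compute λ' = (1−√5)/2 = -0.6180, so π⊥(m,n) = m -0.6180·n.
candidate 1: (m,n)=(3,3) → π∥ = 3+3·λ ≈ 7.8541, π⊥ = 3+3·λ' ≈ 1.1459 ∈ [0.7, 1.7) ⇒ IN Λ
candidate 2: (m,n)=(2,3) → π∥ = 2+3·λ ≈ 6.8541, π⊥ = 2+3·λ' ≈ 0.1459 ∉ [0.7, 1.7) ⇒ out
candidate 3: (m,n)=(-7,-13) → π∥ = -7-13·λ ≈ -28.0344, π⊥ = -7-13·λ' ≈ 1.0344 ∈ [0.7, 1.7) ⇒ IN Λ
candidate 4: (m,n)=(11,15) → π∥ = 11+15·λ ≈ 35.2705, π⊥ = 11+15·λ' ≈ 1.7295 ∉ [0.7, 1.7) ⇒ out
candidate 5: (m,n)=(-11,-20) → π∥ = -11-20·λ ≈ -43.3607, π⊥ = -11-20·λ' ≈ 1.3607 ∈ [0.7, 1.7) ⇒ IN Λ
candidate 6: (m,n)=(-4,-12) → π∥ = -4-12·λ ≈ -23.4164, π⊥ = -4-12·λ' ≈ 3.4164 ∉ [0.7, 1.7) ⇒ out
candidate 7: (m,n)=(-7,-11) → π∥ = -7-11·λ ≈ -24.7984, π⊥ = -7-11·λ' ≈ -0.2016 ∉ [0.7, 1.7) ⇒ out
candidate 8: (m,n)=(0,0) → π∥ = 0+0·λ ≈ 0.0000, π⊥ = 0+0·λ' ≈ 0.0000 ∉ [0.7, 1.7) ⇒ out

1, 3, 5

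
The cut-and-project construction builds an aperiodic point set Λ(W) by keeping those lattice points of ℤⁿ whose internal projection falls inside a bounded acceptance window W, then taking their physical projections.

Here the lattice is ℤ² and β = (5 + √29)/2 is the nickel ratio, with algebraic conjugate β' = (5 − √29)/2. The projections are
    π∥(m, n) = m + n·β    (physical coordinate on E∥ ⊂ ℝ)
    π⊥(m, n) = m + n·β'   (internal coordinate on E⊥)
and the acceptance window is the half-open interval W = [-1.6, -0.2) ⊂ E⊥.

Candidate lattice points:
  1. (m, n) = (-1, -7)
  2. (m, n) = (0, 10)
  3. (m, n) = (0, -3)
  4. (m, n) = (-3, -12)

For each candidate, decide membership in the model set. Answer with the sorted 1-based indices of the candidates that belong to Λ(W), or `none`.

4

Numerically β ≈ 5.192582 and β' = −1/β ≈ -0.192582.
#1 (-1,-7): internal coord -1 + (-7)·β' = +0.348077; +0.348077 ∉ [-1.6, -0.2) → out
#2 (0,10): internal coord 0 + (10)·β' = -1.925824; -1.925824 ∉ [-1.6, -0.2) → out
#3 (0,-3): internal coord 0 + (-3)·β' = +0.577747; +0.577747 ∉ [-1.6, -0.2) → out
#4 (-3,-12): internal coord -3 + (-12)·β' = -0.689011; -0.689011 ∈ [-1.6, -0.2) → IN Λ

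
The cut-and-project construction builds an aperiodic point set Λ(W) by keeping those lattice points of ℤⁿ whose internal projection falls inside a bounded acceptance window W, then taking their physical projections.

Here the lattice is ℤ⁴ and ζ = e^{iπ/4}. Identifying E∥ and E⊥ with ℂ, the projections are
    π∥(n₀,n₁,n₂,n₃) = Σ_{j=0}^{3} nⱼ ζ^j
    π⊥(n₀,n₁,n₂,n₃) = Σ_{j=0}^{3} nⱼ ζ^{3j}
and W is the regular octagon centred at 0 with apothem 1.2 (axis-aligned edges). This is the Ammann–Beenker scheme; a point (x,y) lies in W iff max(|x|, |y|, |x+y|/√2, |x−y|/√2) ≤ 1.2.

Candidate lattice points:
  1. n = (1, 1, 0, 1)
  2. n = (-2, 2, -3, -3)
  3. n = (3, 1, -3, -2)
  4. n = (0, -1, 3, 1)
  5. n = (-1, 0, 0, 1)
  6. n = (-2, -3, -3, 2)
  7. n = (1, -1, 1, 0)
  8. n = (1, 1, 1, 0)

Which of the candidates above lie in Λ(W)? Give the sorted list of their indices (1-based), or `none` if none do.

π⊥(n) = n₀ + n₁ζ³ + n₂ζ⁶ + n₃ζ⁹ where ζ = e^{iπ/4}.
#1 (1, 1, 0, 1): internal (1.00000, 1.41421); octagon support 1.70711 vs apothem 1.2 → ∉ W
#2 (-2, 2, -3, -3): internal (-5.53553, 2.29289); octagon support 5.53553 vs apothem 1.2 → ∉ W
#3 (3, 1, -3, -2): internal (0.87868, 2.29289); octagon support 2.29289 vs apothem 1.2 → ∉ W
#4 (0, -1, 3, 1): internal (1.41421, -3.00000); octagon support 3.12132 vs apothem 1.2 → ∉ W
#5 (-1, 0, 0, 1): internal (-0.29289, 0.70711); octagon support 0.70711 vs apothem 1.2 → ∈ W
#6 (-2, -3, -3, 2): internal (1.53553, 2.29289); octagon support 2.70711 vs apothem 1.2 → ∉ W
#7 (1, -1, 1, 0): internal (1.70711, -1.70711); octagon support 2.41421 vs apothem 1.2 → ∉ W
#8 (1, 1, 1, 0): internal (0.29289, -0.29289); octagon support 0.41421 vs apothem 1.2 → ∈ W

5, 8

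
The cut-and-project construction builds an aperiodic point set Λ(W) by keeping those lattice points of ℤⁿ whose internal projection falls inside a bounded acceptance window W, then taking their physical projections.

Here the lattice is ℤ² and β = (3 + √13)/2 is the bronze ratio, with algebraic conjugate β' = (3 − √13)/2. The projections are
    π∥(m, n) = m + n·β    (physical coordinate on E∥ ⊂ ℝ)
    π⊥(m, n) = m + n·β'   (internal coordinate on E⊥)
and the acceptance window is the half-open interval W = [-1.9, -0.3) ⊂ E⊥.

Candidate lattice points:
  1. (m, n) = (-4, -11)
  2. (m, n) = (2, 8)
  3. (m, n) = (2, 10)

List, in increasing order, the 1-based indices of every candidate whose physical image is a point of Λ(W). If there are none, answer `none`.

β' = (3−√13)/2 ≈ -0.30278.
#1 (-4,-11): internal coord -4 + (-11)·β' = -0.66947; -0.66947 ∈ [-1.9, -0.3) → IN Λ
#2 (2,8): internal coord 2 + (8)·β' = -0.42221; -0.42221 ∈ [-1.9, -0.3) → IN Λ
#3 (2,10): internal coord 2 + (10)·β' = -1.02776; -1.02776 ∈ [-1.9, -0.3) → IN Λ

1, 2, 3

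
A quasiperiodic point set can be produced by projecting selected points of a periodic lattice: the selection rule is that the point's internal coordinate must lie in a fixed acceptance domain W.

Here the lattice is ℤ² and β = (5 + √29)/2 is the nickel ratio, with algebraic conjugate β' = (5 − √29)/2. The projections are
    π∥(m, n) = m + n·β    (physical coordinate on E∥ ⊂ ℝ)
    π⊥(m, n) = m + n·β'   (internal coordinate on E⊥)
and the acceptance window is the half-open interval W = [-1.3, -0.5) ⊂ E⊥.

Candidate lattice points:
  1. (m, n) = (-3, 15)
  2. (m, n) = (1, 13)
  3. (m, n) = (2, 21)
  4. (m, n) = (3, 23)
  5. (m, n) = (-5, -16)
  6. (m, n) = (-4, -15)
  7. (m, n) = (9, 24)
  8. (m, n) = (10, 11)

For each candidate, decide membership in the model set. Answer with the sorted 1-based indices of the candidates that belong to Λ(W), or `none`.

6

β' = (5−√29)/2 ≈ -0.1926.
#1 (-3,15): internal coord -3 + (15)·β' = -5.8887; -5.8887 ∉ [-1.3, -0.5) → out
#2 (1,13): internal coord 1 + (13)·β' = -1.5036; -1.5036 ∉ [-1.3, -0.5) → out
#3 (2,21): internal coord 2 + (21)·β' = -2.0442; -2.0442 ∉ [-1.3, -0.5) → out
#4 (3,23): internal coord 3 + (23)·β' = -1.4294; -1.4294 ∉ [-1.3, -0.5) → out
#5 (-5,-16): internal coord -5 + (-16)·β' = -1.9187; -1.9187 ∉ [-1.3, -0.5) → out
#6 (-4,-15): internal coord -4 + (-15)·β' = -1.1113; -1.1113 ∈ [-1.3, -0.5) → IN Λ
#7 (9,24): internal coord 9 + (24)·β' = +4.3780; +4.3780 ∉ [-1.3, -0.5) → out
#8 (10,11): internal coord 10 + (11)·β' = +7.8816; +7.8816 ∉ [-1.3, -0.5) → out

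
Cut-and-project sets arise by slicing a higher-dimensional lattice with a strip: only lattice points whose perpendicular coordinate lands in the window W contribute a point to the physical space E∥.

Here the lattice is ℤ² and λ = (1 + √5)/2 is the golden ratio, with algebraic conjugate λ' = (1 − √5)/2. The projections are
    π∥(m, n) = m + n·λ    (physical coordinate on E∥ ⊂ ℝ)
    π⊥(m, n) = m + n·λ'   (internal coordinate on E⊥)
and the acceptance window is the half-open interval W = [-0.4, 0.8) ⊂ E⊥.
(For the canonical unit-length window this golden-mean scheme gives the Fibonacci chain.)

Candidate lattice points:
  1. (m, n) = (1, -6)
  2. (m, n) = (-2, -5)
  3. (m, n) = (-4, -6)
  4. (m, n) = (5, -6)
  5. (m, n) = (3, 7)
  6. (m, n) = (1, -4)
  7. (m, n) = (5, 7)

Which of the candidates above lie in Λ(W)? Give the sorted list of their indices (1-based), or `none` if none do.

Numerically λ ≈ 1.6180 and λ' = −1/λ ≈ -0.6180.
[1] lift (1,-6): star map gives 4.7082; window check -0.4 ≤ 4.7082 < 0.8 is false → out
[2] lift (-2,-5): star map gives 1.0902; window check -0.4 ≤ 1.0902 < 0.8 is false → out
[3] lift (-4,-6): star map gives -0.2918; window check -0.4 ≤ -0.2918 < 0.8 is true → IN Λ
[4] lift (5,-6): star map gives 8.7082; window check -0.4 ≤ 8.7082 < 0.8 is false → out
[5] lift (3,7): star map gives -1.3262; window check -0.4 ≤ -1.3262 < 0.8 is false → out
[6] lift (1,-4): star map gives 3.4721; window check -0.4 ≤ 3.4721 < 0.8 is false → out
[7] lift (5,7): star map gives 0.6738; window check -0.4 ≤ 0.6738 < 0.8 is true → IN Λ

3, 7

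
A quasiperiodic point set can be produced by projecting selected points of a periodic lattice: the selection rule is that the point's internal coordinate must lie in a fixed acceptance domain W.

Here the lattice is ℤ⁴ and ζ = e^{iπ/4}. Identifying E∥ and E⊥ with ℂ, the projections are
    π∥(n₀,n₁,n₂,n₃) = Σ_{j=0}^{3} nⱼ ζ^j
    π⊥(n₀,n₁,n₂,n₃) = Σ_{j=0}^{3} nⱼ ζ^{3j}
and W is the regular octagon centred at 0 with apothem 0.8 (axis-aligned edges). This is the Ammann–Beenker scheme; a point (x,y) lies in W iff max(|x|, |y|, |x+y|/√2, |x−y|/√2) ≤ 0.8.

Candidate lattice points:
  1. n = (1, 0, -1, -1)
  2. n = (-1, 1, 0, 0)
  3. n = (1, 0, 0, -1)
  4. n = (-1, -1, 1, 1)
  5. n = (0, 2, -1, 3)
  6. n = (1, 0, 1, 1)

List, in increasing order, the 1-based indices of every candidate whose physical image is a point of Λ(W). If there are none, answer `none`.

1, 3

With ζ = e^{iπ/4} the internal vectors are ζ^0,ζ^3,ζ^6,ζ^9.
candidate 1: n = (1, 0, -1, -1) → π⊥ ≈ (+0.292893, +0.292893); max(|x|,|y|,|x±y|/√2) = 0.414214 ≤ 0.8 ⇒ ∈ W
candidate 2: n = (-1, 1, 0, 0) → π⊥ ≈ (-1.707107, +0.707107); max(|x|,|y|,|x±y|/√2) = 1.707107 > 0.8 ⇒ ∉ W
candidate 3: n = (1, 0, 0, -1) → π⊥ ≈ (+0.292893, -0.707107); max(|x|,|y|,|x±y|/√2) = 0.707107 ≤ 0.8 ⇒ ∈ W
candidate 4: n = (-1, -1, 1, 1) → π⊥ ≈ (+0.414214, -1.000000); max(|x|,|y|,|x±y|/√2) = 1.000000 > 0.8 ⇒ ∉ W
candidate 5: n = (0, 2, -1, 3) → π⊥ ≈ (+0.707107, +4.535534); max(|x|,|y|,|x±y|/√2) = 4.535534 > 0.8 ⇒ ∉ W
candidate 6: n = (1, 0, 1, 1) → π⊥ ≈ (+1.707107, -0.292893); max(|x|,|y|,|x±y|/√2) = 1.707107 > 0.8 ⇒ ∉ W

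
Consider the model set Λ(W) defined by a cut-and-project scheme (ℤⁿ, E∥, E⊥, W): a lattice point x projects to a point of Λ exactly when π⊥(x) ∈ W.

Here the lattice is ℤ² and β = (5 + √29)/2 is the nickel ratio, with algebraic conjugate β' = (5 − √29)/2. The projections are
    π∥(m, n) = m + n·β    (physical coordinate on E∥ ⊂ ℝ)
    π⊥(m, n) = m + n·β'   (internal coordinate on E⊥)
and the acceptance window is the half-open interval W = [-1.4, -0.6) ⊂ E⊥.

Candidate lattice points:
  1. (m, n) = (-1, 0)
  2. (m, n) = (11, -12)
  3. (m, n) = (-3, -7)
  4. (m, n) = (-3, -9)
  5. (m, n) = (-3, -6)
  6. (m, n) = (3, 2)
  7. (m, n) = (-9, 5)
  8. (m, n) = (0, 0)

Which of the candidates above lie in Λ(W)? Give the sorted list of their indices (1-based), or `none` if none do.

β' = (5−√29)/2 ≈ -0.19258.
[1] lift (-1,0): star map gives -1.00000; window check -1.4 ≤ -1.00000 < -0.6 is true → IN Λ
[2] lift (11,-12): star map gives 13.31099; window check -1.4 ≤ 13.31099 < -0.6 is false → out
[3] lift (-3,-7): star map gives -1.65192; window check -1.4 ≤ -1.65192 < -0.6 is false → out
[4] lift (-3,-9): star map gives -1.26676; window check -1.4 ≤ -1.26676 < -0.6 is true → IN Λ
[5] lift (-3,-6): star map gives -1.84451; window check -1.4 ≤ -1.84451 < -0.6 is false → out
[6] lift (3,2): star map gives 2.61484; window check -1.4 ≤ 2.61484 < -0.6 is false → out
[7] lift (-9,5): star map gives -9.96291; window check -1.4 ≤ -9.96291 < -0.6 is false → out
[8] lift (0,0): star map gives 0.00000; window check -1.4 ≤ 0.00000 < -0.6 is false → out

1, 4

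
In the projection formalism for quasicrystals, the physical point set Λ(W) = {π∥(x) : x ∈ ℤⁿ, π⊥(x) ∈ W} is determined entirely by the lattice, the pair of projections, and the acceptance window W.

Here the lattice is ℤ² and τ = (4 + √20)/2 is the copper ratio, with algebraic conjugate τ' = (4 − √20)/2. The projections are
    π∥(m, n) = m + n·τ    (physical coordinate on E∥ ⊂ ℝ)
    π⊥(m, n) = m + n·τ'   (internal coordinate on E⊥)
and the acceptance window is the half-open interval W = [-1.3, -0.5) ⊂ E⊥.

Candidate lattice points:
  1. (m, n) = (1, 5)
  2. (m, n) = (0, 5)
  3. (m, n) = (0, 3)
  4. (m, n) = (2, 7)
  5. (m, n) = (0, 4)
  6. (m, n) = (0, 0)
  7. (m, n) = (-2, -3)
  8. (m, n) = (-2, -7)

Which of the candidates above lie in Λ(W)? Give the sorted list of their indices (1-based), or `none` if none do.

Compute τ' = (4−√20)/2 = -0.23607, so π⊥(m,n) = m -0.23607·n.
candidate 1: (m,n)=(1,5) → π∥ = 1+5·τ ≈ 22.18034, π⊥ = 1+5·τ' ≈ -0.18034 ∉ [-1.3, -0.5) ⇒ out
candidate 2: (m,n)=(0,5) → π∥ = 0+5·τ ≈ 21.18034, π⊥ = 0+5·τ' ≈ -1.18034 ∈ [-1.3, -0.5) ⇒ IN Λ
candidate 3: (m,n)=(0,3) → π∥ = 0+3·τ ≈ 12.70820, π⊥ = 0+3·τ' ≈ -0.70820 ∈ [-1.3, -0.5) ⇒ IN Λ
candidate 4: (m,n)=(2,7) → π∥ = 2+7·τ ≈ 31.65248, π⊥ = 2+7·τ' ≈ 0.34752 ∉ [-1.3, -0.5) ⇒ out
candidate 5: (m,n)=(0,4) → π∥ = 0+4·τ ≈ 16.94427, π⊥ = 0+4·τ' ≈ -0.94427 ∈ [-1.3, -0.5) ⇒ IN Λ
candidate 6: (m,n)=(0,0) → π∥ = 0+0·τ ≈ 0.00000, π⊥ = 0+0·τ' ≈ 0.00000 ∉ [-1.3, -0.5) ⇒ out
candidate 7: (m,n)=(-2,-3) → π∥ = -2-3·τ ≈ -14.70820, π⊥ = -2-3·τ' ≈ -1.29180 ∈ [-1.3, -0.5) ⇒ IN Λ
candidate 8: (m,n)=(-2,-7) → π∥ = -2-7·τ ≈ -31.65248, π⊥ = -2-7·τ' ≈ -0.34752 ∉ [-1.3, -0.5) ⇒ out

2, 3, 5, 7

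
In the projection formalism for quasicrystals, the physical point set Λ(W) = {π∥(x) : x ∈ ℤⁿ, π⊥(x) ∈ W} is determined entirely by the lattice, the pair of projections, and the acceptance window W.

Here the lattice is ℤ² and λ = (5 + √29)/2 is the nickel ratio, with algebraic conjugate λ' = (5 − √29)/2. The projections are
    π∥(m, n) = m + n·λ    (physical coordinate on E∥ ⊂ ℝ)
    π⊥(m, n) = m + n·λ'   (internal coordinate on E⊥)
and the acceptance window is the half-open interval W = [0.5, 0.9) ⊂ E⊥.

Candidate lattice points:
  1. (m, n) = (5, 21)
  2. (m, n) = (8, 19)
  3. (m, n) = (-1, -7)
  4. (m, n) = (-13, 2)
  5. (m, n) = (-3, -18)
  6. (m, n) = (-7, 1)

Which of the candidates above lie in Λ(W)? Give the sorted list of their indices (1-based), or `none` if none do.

Compute λ' = (5−√29)/2 = -0.19258, so π⊥(m,n) = m -0.19258·n.
candidate 1: (m,n)=(5,21) → π∥ = 5+21·λ ≈ 114.04423, π⊥ = 5+21·λ' ≈ 0.95577 ∉ [0.5, 0.9) ⇒ out
candidate 2: (m,n)=(8,19) → π∥ = 8+19·λ ≈ 106.65907, π⊥ = 8+19·λ' ≈ 4.34093 ∉ [0.5, 0.9) ⇒ out
candidate 3: (m,n)=(-1,-7) → π∥ = -1-7·λ ≈ -37.34808, π⊥ = -1-7·λ' ≈ 0.34808 ∉ [0.5, 0.9) ⇒ out
candidate 4: (m,n)=(-13,2) → π∥ = -13+2·λ ≈ -2.61484, π⊥ = -13+2·λ' ≈ -13.38516 ∉ [0.5, 0.9) ⇒ out
candidate 5: (m,n)=(-3,-18) → π∥ = -3-18·λ ≈ -96.46648, π⊥ = -3-18·λ' ≈ 0.46648 ∉ [0.5, 0.9) ⇒ out
candidate 6: (m,n)=(-7,1) → π∥ = -7+1·λ ≈ -1.80742, π⊥ = -7+1·λ' ≈ -7.19258 ∉ [0.5, 0.9) ⇒ out

none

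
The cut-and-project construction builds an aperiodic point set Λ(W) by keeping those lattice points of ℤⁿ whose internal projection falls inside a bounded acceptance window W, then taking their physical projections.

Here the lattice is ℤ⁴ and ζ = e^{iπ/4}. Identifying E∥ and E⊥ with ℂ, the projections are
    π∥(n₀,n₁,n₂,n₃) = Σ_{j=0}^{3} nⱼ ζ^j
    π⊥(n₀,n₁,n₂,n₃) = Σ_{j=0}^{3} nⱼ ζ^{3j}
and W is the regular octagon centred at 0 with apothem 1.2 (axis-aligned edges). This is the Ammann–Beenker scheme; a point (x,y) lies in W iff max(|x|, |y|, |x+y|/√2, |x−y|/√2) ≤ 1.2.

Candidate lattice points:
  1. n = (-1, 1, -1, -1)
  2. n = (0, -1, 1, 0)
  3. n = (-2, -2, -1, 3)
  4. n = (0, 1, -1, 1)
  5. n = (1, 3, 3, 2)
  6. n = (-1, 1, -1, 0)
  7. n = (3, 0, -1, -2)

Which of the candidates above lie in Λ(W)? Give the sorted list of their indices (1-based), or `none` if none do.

With ζ = e^{iπ/4} the internal vectors are ζ^0,ζ^3,ζ^6,ζ^9.
#1 (-1, 1, -1, -1): internal (-2.414214, 1.000000); octagon support 2.414214 vs apothem 1.2 → ∉ W
#2 (0, -1, 1, 0): internal (0.707107, -1.707107); octagon support 1.707107 vs apothem 1.2 → ∉ W
#3 (-2, -2, -1, 3): internal (1.535534, 1.707107); octagon support 2.292893 vs apothem 1.2 → ∉ W
#4 (0, 1, -1, 1): internal (0.000000, 2.414214); octagon support 2.414214 vs apothem 1.2 → ∉ W
#5 (1, 3, 3, 2): internal (0.292893, 0.535534); octagon support 0.585786 vs apothem 1.2 → ∈ W
#6 (-1, 1, -1, 0): internal (-1.707107, 1.707107); octagon support 2.414214 vs apothem 1.2 → ∉ W
#7 (3, 0, -1, -2): internal (1.585786, -0.414214); octagon support 1.585786 vs apothem 1.2 → ∉ W

5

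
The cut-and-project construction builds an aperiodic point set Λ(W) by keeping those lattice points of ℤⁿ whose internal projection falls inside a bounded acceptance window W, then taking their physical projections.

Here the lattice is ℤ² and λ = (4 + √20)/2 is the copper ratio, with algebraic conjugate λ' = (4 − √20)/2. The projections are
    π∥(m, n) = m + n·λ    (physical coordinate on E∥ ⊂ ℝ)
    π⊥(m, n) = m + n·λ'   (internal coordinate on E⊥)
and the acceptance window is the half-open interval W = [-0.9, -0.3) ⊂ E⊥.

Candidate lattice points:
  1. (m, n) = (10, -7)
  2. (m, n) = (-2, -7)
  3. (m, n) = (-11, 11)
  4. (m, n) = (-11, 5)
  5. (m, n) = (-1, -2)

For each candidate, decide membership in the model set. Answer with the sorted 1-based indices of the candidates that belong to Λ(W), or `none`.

2, 5

λ' = (4−√20)/2 ≈ -0.23607.
#1 (10,-7): internal coord 10 + (-7)·λ' = +11.65248; +11.65248 ∉ [-0.9, -0.3) → out
#2 (-2,-7): internal coord -2 + (-7)·λ' = -0.34752; -0.34752 ∈ [-0.9, -0.3) → IN Λ
#3 (-11,11): internal coord -11 + (11)·λ' = -13.59675; -13.59675 ∉ [-0.9, -0.3) → out
#4 (-11,5): internal coord -11 + (5)·λ' = -12.18034; -12.18034 ∉ [-0.9, -0.3) → out
#5 (-1,-2): internal coord -1 + (-2)·λ' = -0.52786; -0.52786 ∈ [-0.9, -0.3) → IN Λ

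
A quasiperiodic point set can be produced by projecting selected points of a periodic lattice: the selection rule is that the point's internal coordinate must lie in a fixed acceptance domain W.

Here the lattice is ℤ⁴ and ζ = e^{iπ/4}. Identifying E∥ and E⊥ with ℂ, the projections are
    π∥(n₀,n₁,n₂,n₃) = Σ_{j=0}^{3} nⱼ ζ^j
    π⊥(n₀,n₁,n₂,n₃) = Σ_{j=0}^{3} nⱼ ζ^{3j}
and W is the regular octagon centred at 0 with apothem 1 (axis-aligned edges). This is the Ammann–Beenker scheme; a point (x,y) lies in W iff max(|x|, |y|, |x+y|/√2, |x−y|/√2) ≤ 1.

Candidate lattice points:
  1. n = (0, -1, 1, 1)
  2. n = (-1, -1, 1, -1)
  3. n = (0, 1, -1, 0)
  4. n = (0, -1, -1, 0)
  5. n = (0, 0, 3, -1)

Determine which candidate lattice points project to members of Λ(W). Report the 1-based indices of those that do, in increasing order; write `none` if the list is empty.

π⊥(n) = n₀ + n₁ζ³ + n₂ζ⁶ + n₃ζ⁹ where ζ = e^{iπ/4}.
candidate 1: n = (0, -1, 1, 1) → π⊥ ≈ (+1.414214, -1.000000); max(|x|,|y|,|x±y|/√2) = 1.707107 > 1 ⇒ ∉ W
candidate 2: n = (-1, -1, 1, -1) → π⊥ ≈ (-1.000000, -2.414214); max(|x|,|y|,|x±y|/√2) = 2.414214 > 1 ⇒ ∉ W
candidate 3: n = (0, 1, -1, 0) → π⊥ ≈ (-0.707107, +1.707107); max(|x|,|y|,|x±y|/√2) = 1.707107 > 1 ⇒ ∉ W
candidate 4: n = (0, -1, -1, 0) → π⊥ ≈ (+0.707107, +0.292893); max(|x|,|y|,|x±y|/√2) = 0.707107 ≤ 1 ⇒ ∈ W
candidate 5: n = (0, 0, 3, -1) → π⊥ ≈ (-0.707107, -3.707107); max(|x|,|y|,|x±y|/√2) = 3.707107 > 1 ⇒ ∉ W

4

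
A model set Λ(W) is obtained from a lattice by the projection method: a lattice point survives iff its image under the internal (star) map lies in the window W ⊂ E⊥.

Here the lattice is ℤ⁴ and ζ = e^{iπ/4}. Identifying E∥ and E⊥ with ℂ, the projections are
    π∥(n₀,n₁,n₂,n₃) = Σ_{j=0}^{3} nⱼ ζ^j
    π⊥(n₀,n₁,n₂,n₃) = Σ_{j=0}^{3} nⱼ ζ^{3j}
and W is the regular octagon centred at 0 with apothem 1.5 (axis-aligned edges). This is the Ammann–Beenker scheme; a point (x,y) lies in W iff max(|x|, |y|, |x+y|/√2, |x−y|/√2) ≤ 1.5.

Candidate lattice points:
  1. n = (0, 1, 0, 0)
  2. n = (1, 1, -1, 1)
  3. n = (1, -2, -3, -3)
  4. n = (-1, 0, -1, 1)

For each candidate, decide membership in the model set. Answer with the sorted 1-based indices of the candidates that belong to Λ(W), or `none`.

Internal map: ζ^{3j} for j=0..3 gives (1,0), (−√2/2,√2/2), (0,−1), (√2/2,√2/2).
candidate 1: n = (0, 1, 0, 0) → π⊥ ≈ (-0.7071, +0.7071); max(|x|,|y|,|x±y|/√2) = 1.0000 ≤ 1.5 ⇒ ∈ W
candidate 2: n = (1, 1, -1, 1) → π⊥ ≈ (+1.0000, +2.4142); max(|x|,|y|,|x±y|/√2) = 2.4142 > 1.5 ⇒ ∉ W
candidate 3: n = (1, -2, -3, -3) → π⊥ ≈ (+0.2929, -0.5355); max(|x|,|y|,|x±y|/√2) = 0.5858 ≤ 1.5 ⇒ ∈ W
candidate 4: n = (-1, 0, -1, 1) → π⊥ ≈ (-0.2929, +1.7071); max(|x|,|y|,|x±y|/√2) = 1.7071 > 1.5 ⇒ ∉ W

1, 3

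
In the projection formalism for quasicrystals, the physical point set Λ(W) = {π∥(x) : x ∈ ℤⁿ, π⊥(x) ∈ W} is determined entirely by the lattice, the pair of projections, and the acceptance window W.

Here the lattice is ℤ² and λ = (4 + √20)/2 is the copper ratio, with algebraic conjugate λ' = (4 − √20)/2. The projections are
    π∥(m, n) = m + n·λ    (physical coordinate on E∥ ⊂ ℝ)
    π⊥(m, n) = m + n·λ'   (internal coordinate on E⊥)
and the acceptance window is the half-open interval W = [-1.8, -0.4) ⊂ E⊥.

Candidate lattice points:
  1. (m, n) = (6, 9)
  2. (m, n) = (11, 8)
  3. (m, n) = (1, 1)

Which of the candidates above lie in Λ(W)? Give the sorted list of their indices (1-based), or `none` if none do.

none

λ' = (4−√20)/2 ≈ -0.23607.
#1 (6,9): internal coord 6 + (9)·λ' = +3.87539; +3.87539 ∉ [-1.8, -0.4) → out
#2 (11,8): internal coord 11 + (8)·λ' = +9.11146; +9.11146 ∉ [-1.8, -0.4) → out
#3 (1,1): internal coord 1 + (1)·λ' = +0.76393; +0.76393 ∉ [-1.8, -0.4) → out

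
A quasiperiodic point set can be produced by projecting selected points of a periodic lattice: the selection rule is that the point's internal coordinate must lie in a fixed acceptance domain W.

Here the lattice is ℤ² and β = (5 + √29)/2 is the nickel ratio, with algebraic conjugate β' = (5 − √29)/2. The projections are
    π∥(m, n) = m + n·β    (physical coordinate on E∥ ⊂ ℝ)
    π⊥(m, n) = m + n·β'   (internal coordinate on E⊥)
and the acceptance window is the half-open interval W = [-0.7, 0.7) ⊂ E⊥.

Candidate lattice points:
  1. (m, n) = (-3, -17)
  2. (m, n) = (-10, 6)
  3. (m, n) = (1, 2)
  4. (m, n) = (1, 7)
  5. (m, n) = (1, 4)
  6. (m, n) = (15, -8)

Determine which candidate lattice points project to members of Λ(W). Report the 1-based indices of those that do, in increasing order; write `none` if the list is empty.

Compute β' = (5−√29)/2 = -0.1926, so π⊥(m,n) = m -0.1926·n.
candidate 1: (m,n)=(-3,-17) → π∥ = -3-17·β ≈ -91.2739, π⊥ = -3-17·β' ≈ 0.2739 ∈ [-0.7, 0.7) ⇒ IN Λ
candidate 2: (m,n)=(-10,6) → π∥ = -10+6·β ≈ 21.1555, π⊥ = -10+6·β' ≈ -11.1555 ∉ [-0.7, 0.7) ⇒ out
candidate 3: (m,n)=(1,2) → π∥ = 1+2·β ≈ 11.3852, π⊥ = 1+2·β' ≈ 0.6148 ∈ [-0.7, 0.7) ⇒ IN Λ
candidate 4: (m,n)=(1,7) → π∥ = 1+7·β ≈ 37.3481, π⊥ = 1+7·β' ≈ -0.3481 ∈ [-0.7, 0.7) ⇒ IN Λ
candidate 5: (m,n)=(1,4) → π∥ = 1+4·β ≈ 21.7703, π⊥ = 1+4·β' ≈ 0.2297 ∈ [-0.7, 0.7) ⇒ IN Λ
candidate 6: (m,n)=(15,-8) → π∥ = 15-8·β ≈ -26.5407, π⊥ = 15-8·β' ≈ 16.5407 ∉ [-0.7, 0.7) ⇒ out

1, 3, 4, 5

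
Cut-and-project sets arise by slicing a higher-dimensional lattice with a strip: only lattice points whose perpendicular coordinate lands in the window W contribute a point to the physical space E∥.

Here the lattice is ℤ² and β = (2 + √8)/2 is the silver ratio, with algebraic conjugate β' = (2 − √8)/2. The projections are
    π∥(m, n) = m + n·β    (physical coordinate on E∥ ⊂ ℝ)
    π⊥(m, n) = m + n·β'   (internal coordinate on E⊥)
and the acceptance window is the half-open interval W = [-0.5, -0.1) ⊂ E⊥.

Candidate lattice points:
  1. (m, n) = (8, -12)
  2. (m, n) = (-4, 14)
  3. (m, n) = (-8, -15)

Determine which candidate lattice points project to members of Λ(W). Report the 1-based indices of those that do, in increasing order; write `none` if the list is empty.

none

Numerically β ≈ 2.414214 and β' = −1/β ≈ -0.414214.
candidate 1: (m,n)=(8,-12) → π∥ = 8-12·β ≈ -20.970563, π⊥ = 8-12·β' ≈ 12.970563 ∉ [-0.5, -0.1) ⇒ out
candidate 2: (m,n)=(-4,14) → π∥ = -4+14·β ≈ 29.798990, π⊥ = -4+14·β' ≈ -9.798990 ∉ [-0.5, -0.1) ⇒ out
candidate 3: (m,n)=(-8,-15) → π∥ = -8-15·β ≈ -44.213203, π⊥ = -8-15·β' ≈ -1.786797 ∉ [-0.5, -0.1) ⇒ out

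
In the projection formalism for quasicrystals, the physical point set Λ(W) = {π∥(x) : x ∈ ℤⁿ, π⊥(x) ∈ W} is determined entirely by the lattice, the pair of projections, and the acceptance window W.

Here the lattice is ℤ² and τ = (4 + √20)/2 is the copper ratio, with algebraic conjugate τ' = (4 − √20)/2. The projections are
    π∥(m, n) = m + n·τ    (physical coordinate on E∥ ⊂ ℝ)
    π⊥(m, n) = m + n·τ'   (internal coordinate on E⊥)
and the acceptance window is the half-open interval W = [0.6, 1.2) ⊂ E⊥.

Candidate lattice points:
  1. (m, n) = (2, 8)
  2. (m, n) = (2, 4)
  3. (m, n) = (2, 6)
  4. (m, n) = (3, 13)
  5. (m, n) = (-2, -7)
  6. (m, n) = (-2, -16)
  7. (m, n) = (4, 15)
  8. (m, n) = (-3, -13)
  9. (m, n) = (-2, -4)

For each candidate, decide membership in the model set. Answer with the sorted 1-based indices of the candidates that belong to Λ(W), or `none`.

2

Compute τ' = (4−√20)/2 = -0.23607, so π⊥(m,n) = m -0.23607·n.
[1] lift (2,8): star map gives 0.11146; window check 0.6 ≤ 0.11146 < 1.2 is false → out
[2] lift (2,4): star map gives 1.05573; window check 0.6 ≤ 1.05573 < 1.2 is true → IN Λ
[3] lift (2,6): star map gives 0.58359; window check 0.6 ≤ 0.58359 < 1.2 is false → out
[4] lift (3,13): star map gives -0.06888; window check 0.6 ≤ -0.06888 < 1.2 is false → out
[5] lift (-2,-7): star map gives -0.34752; window check 0.6 ≤ -0.34752 < 1.2 is false → out
[6] lift (-2,-16): star map gives 1.77709; window check 0.6 ≤ 1.77709 < 1.2 is false → out
[7] lift (4,15): star map gives 0.45898; window check 0.6 ≤ 0.45898 < 1.2 is false → out
[8] lift (-3,-13): star map gives 0.06888; window check 0.6 ≤ 0.06888 < 1.2 is false → out
[9] lift (-2,-4): star map gives -1.05573; window check 0.6 ≤ -1.05573 < 1.2 is false → out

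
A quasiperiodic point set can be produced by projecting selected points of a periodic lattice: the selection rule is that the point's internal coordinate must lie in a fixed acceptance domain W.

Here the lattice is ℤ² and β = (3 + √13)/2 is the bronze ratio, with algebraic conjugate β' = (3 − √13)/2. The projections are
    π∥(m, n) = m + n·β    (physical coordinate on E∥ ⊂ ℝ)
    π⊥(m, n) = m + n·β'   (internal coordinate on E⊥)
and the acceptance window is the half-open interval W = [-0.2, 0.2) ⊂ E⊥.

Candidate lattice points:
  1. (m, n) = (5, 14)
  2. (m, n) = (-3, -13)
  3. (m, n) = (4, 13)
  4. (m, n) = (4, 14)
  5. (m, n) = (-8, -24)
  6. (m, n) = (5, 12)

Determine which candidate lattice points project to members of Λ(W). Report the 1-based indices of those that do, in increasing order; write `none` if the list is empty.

3

Compute β' = (3−√13)/2 = -0.302776, so π⊥(m,n) = m -0.302776·n.
candidate 1: (m,n)=(5,14) → π∥ = 5+14·β ≈ 51.238859, π⊥ = 5+14·β' ≈ 0.761141 ∉ [-0.2, 0.2) ⇒ out
candidate 2: (m,n)=(-3,-13) → π∥ = -3-13·β ≈ -45.936083, π⊥ = -3-13·β' ≈ 0.936083 ∉ [-0.2, 0.2) ⇒ out
candidate 3: (m,n)=(4,13) → π∥ = 4+13·β ≈ 46.936083, π⊥ = 4+13·β' ≈ 0.063917 ∈ [-0.2, 0.2) ⇒ IN Λ
candidate 4: (m,n)=(4,14) → π∥ = 4+14·β ≈ 50.238859, π⊥ = 4+14·β' ≈ -0.238859 ∉ [-0.2, 0.2) ⇒ out
candidate 5: (m,n)=(-8,-24) → π∥ = -8-24·β ≈ -87.266615, π⊥ = -8-24·β' ≈ -0.733385 ∉ [-0.2, 0.2) ⇒ out
candidate 6: (m,n)=(5,12) → π∥ = 5+12·β ≈ 44.633308, π⊥ = 5+12·β' ≈ 1.366692 ∉ [-0.2, 0.2) ⇒ out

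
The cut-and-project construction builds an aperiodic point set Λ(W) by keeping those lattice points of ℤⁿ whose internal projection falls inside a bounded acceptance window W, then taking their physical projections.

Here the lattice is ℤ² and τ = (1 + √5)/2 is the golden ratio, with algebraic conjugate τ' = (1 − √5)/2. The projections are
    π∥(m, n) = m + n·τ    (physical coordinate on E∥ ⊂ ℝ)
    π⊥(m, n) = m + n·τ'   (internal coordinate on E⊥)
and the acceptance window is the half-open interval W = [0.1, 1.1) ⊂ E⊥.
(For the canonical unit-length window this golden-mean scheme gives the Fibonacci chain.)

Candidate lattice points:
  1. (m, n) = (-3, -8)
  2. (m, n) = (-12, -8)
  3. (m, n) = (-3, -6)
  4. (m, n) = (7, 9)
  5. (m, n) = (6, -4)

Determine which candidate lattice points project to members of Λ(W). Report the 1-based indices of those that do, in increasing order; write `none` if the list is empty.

Compute τ' = (1−√5)/2 = -0.618034, so π⊥(m,n) = m -0.618034·n.
candidate 1: (m,n)=(-3,-8) → π∥ = -3-8·τ ≈ -15.944272, π⊥ = -3-8·τ' ≈ 1.944272 ∉ [0.1, 1.1) ⇒ out
candidate 2: (m,n)=(-12,-8) → π∥ = -12-8·τ ≈ -24.944272, π⊥ = -12-8·τ' ≈ -7.055728 ∉ [0.1, 1.1) ⇒ out
candidate 3: (m,n)=(-3,-6) → π∥ = -3-6·τ ≈ -12.708204, π⊥ = -3-6·τ' ≈ 0.708204 ∈ [0.1, 1.1) ⇒ IN Λ
candidate 4: (m,n)=(7,9) → π∥ = 7+9·τ ≈ 21.562306, π⊥ = 7+9·τ' ≈ 1.437694 ∉ [0.1, 1.1) ⇒ out
candidate 5: (m,n)=(6,-4) → π∥ = 6-4·τ ≈ -0.472136, π⊥ = 6-4·τ' ≈ 8.472136 ∉ [0.1, 1.1) ⇒ out

3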